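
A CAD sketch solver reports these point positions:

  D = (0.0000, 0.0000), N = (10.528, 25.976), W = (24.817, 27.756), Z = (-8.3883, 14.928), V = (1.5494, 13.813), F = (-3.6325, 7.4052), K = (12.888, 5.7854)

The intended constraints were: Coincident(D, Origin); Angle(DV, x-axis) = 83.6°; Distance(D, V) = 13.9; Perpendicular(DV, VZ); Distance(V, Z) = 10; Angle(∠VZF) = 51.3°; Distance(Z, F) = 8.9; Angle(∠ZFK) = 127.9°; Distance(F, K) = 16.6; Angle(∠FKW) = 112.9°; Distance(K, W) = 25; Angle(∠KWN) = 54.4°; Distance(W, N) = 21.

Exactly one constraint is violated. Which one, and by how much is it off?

Distance(W, N) = 21 — off by 6.60.

D = (0.00, 0.00) ✓; DV at 83.60° ✓; |DV| = 13.90 ✓; ∠(DV, VZ) = 90.00° ✓; |VZ| = 10.00 ✓; ∠VZF = 51.30° ✓; |ZF| = 8.900 ✓; ∠ZFK = 127.9° ✓; |FK| = 16.60 ✓; ∠FKW = 112.9° ✓; |KW| = 25.00 ✓; ∠KWN = 54.40° ✓; |WN| = 14.40 ✗.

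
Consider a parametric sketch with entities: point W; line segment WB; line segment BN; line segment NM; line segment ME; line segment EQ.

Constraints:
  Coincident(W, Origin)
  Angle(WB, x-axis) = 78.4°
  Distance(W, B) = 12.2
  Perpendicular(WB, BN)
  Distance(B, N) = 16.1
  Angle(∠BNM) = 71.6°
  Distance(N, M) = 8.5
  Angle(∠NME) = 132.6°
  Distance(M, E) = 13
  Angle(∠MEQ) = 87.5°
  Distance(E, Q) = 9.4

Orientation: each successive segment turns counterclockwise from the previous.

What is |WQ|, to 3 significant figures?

7.78

∠NME = 132.6° gives ME at -35.8° from the x-axis; with |ME| = 13.0, E = (-1.77, -0.856). ∠MEQ = 87.5° gives EQ at 56.7° from the x-axis; with |EQ| = 9.4, Q = (3.39, 7.00). Then |WQ| = |Q − W| = 7.78.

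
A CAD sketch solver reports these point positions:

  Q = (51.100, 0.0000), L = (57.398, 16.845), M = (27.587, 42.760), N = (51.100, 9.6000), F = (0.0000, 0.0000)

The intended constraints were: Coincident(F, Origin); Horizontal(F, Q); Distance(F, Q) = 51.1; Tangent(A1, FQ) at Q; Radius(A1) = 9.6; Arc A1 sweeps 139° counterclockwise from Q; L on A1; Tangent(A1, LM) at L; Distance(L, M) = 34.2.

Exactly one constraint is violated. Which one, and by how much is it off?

Distance(L, M) = 34.2 — off by 5.30.

F = (0.00, 0.00) ✓; F.y = 0.00, Q.y = 0.00 ✓; |FQ| = 51.10 ✓; ∠(NQ, QF) = 90.00° ✓; |NQ| = 9.600 ✓; bearing(N→L) − bearing(N→Q) = 139.0° ✓; |NL| = 9.600 ✓; ∠(NL, LM) = 90.00° ✓; |LM| = 39.50 ✗.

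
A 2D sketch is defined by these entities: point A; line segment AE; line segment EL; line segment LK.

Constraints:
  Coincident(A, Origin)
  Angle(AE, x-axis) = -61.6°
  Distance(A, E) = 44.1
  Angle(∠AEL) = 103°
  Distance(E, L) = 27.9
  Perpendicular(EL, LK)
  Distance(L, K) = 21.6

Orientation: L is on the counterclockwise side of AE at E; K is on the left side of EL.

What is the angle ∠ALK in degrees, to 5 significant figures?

41.353°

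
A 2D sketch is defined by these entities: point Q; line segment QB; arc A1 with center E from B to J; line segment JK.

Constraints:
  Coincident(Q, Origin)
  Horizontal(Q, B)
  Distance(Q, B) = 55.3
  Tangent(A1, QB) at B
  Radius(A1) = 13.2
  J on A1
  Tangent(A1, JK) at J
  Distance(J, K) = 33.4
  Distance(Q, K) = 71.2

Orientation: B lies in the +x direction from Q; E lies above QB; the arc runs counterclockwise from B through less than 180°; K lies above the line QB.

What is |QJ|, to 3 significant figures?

69.7

Q is at the origin; Q and B share the same y with |QB| = 55.3 and B on the +x side, so B = (55.3, 0.00). Since A1 is tangent to QB there, EB ⟂ QB, so E = B + (0, 13.2) = (55.3, 13.2). Since EJ ⟂ JK (tangency), |EK| = √(13.2² + 33.4²) = 35.9 regardless of where J sits on A1. So K lies on both circle(Q, 71.2) and circle(E, 35.9); the above-QB intersection is K = (51.7, 48.9). J is the foot of the tangent from K: J = (67.0, 19.3).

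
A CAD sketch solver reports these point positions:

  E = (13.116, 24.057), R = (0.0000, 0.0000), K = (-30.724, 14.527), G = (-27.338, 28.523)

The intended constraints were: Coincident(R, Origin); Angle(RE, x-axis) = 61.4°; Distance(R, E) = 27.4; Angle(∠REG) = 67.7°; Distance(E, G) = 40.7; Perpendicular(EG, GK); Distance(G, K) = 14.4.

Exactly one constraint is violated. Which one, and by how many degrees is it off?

Perpendicular(EG, GK) — off by 7.30°.

R = (0.00, 0.00) ✓; RE at 61.40° ✓; |RE| = 27.40 ✓; ∠REG = 67.70° ✓; |EG| = 40.70 ✓; ∠(EG, GK) = 82.70° ✗; |GK| = 14.40 ✓.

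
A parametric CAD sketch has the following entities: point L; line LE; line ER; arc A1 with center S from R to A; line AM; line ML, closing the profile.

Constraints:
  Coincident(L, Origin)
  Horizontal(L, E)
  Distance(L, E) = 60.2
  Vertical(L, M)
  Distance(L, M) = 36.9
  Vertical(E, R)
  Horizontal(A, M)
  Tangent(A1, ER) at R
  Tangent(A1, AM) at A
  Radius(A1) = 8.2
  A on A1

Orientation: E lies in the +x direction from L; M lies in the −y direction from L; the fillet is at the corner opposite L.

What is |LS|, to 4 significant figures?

59.39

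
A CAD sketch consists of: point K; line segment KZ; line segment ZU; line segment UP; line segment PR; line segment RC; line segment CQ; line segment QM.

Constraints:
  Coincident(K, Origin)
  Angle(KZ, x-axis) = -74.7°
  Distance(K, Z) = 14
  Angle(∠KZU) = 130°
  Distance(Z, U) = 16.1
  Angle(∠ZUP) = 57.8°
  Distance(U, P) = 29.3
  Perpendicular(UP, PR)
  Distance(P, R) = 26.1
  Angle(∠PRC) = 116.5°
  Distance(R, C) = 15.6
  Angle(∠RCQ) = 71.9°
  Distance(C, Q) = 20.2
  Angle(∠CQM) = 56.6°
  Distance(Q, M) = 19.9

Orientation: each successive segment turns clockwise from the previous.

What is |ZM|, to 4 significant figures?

23.22

∠RCQ = 71.9° gives CQ at -148.5° from the x-axis; with |CQ| = 20.2, Q = (1.697, -10.21). ∠CQM = 56.6° gives QM at 88.10° from the x-axis; with |QM| = 19.9, M = (2.357, 9.674). Then |ZM| = |M − Z| = 23.22.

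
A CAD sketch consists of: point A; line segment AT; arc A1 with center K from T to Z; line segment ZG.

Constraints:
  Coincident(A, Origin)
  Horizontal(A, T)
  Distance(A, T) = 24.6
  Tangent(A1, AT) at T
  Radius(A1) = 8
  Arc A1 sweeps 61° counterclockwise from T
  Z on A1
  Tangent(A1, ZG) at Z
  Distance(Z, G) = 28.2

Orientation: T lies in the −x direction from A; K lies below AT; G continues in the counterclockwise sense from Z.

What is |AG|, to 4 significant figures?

53.65

A is at the origin; AT is horizontal with |AT| = 24.6 and T on the −x side, so T = (-24.60, 0.000). A1 meets AT tangentially, so KT is at right angles to AT, so K = T + (0, -8) = (-24.60, -8.000). On A1, T sits at bearing 90° from K; a 61° counterclockwise sweep puts Z at bearing 151°, so Z = K + 8.0·(cos 151°, sin 151°) = (-31.60, -4.122). Tangency of A1 to ZG means the radius KZ is perpendicular to ZG, so ZG runs along (−sin 151°, cos 151°); with |ZG| = 28.2, G = (-45.27, -28.79). Then |AG| = |G − A| = 53.65.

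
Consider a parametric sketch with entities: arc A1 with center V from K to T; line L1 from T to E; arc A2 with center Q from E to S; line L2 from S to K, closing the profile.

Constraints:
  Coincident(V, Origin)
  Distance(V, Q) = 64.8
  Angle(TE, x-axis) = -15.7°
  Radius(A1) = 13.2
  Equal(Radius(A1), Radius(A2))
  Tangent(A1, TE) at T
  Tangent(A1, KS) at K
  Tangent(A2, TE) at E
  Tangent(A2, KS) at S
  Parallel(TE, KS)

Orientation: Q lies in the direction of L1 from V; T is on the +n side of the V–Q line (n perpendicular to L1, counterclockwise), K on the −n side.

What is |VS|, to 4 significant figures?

66.13

Tangency of A1 to both parallel lines with radius 13.2 puts T and K at V ± 13.2·n: T = (3.572, 12.71), K = (-3.572, -12.71). Equal radii place E and S the same way about Q: E = Q + 13.2·n = (65.95, -4.827), S = Q − 13.2·n = (58.81, -30.24). Then |VS| = |S − V| = 66.13.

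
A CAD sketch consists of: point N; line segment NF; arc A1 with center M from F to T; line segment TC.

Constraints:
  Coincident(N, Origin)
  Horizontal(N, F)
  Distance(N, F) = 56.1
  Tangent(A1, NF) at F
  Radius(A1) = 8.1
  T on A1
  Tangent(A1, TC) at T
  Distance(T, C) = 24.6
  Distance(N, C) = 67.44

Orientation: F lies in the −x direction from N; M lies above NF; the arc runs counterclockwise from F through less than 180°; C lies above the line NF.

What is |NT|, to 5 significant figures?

49.939

N is at the origin; N and F share the same y with |NF| = 56.1 and F on the −x side, so F = (-56.100, 0.0000). Tangency of A1 to NF means the radius MF is perpendicular to NF, so M = F + (0, 8.1) = (-56.100, 8.1000). Since MT ⟂ TC (tangency), |MC| = √(8.1² + 24.6²) = 25.899 regardless of where T sits on A1. So C lies on both circle(N, 67.44) and circle(M, 25.899); the above-NF intersection is C = (-58.297, 33.906). T is the foot of the tangent from C: T = (-48.649, 11.277).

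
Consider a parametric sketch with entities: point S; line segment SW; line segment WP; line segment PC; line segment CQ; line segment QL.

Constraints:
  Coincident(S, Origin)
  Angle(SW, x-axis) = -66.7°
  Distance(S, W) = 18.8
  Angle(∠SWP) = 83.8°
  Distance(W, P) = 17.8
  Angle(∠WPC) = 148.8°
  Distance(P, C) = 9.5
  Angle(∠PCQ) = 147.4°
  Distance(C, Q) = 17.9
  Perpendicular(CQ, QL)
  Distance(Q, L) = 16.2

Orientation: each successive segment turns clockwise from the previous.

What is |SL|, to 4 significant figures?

19.68

S is at the origin; SW runs at -66.7° with length 18.8, so W = (7.436, -17.27). ∠SWP = 83.8° gives WP at -162.9° from the x-axis; with |WP| = 17.8, P = (-9.577, -22.50). ∠WPC = 148.8° gives PC at 165.9° from the x-axis; with |PC| = 9.5, C = (-18.79, -20.19). ∠PCQ = 147.4° gives CQ at 133.3° from the x-axis; with |CQ| = 17.9, Q = (-31.07, -7.159). CQ ⟂ QL, so QL runs at 43.30°; with |QL| = 16.2, L = (-19.28, 3.951). Then |SL| = |L − S| = 19.68.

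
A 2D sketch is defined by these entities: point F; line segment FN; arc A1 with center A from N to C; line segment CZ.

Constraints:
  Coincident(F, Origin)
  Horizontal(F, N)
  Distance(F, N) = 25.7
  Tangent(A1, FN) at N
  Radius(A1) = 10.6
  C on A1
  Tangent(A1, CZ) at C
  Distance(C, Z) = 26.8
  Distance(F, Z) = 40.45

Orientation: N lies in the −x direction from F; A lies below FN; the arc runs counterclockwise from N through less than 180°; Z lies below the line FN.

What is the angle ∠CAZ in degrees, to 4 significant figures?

68.42°

Checks: F = (0.00, 0.00) ✓; |AC| = 10.60 ✓; ∠(AC, CZ) = 90.00° ✓; |CZ| = 26.80 ✓; |FZ| = 40.45 ✓.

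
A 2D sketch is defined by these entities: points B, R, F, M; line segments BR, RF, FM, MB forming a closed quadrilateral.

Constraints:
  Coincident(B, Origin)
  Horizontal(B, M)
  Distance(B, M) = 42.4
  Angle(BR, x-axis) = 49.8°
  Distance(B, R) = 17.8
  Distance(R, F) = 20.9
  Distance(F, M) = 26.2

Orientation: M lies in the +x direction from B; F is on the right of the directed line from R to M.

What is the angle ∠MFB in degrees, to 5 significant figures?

144.46°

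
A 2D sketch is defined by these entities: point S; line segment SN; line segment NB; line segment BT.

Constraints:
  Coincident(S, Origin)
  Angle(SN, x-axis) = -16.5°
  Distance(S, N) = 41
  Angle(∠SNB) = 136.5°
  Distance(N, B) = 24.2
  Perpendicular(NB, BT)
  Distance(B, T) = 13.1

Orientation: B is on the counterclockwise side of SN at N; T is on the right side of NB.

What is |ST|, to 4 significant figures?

67.95

∠SNB = 136.5°, so NB runs at -16.5° + (180° − 136.5°) = 27.00° from the x-axis; with |NB| = 24.2, B = N + 24.2·(cos 27.00°, sin 27.00°) = (60.87, -0.6581). The perpendicularity gives BT at right angles to NB; with |BT| = 13.1 on the right of NB, T = B + 13.1·(0.4540, -0.8910) = (66.82, -12.33). Then |ST| = |T − S| = 67.95.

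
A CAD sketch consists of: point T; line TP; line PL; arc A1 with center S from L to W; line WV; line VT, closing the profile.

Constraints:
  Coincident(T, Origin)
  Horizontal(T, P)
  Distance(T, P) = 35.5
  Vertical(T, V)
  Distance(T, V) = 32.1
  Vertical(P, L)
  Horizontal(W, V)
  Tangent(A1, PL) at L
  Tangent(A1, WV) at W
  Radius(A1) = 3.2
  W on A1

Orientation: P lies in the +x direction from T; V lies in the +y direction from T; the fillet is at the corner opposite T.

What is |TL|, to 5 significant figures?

45.776

T is at the origin; TP is horizontal with |TP| = 35.5 and P on the +x side, so P = (35.500, 0.0000). T and V share the same x with |TV| = 32.1 and V on the +y side, so V = (0.0000, 32.100). The virtual corner opposite T is at (35.500, 32.100). The tangent condition forces SL to be normal to PL and the tangent condition forces SW to be normal to WV, with radius 3.2, so the center S sits 3.2 in from both sides at S = (32.300, 28.900). That places the tangent points at L = (35.500, 28.900) on PL and W = (32.300, 32.100) on WV. Then |TL| = |L − T| = 45.776.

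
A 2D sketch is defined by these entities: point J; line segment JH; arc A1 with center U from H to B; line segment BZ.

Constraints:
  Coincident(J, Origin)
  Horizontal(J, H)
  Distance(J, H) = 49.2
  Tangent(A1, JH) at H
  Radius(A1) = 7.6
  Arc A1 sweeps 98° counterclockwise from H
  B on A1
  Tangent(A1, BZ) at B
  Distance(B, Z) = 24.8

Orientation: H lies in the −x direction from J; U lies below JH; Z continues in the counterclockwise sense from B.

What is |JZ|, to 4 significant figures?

62.78

J is at the origin; JH is horizontal with |JH| = 49.2 and H on the −x side, so H = (-49.20, 0.000). The tangent condition forces UH to be normal to JH, so U = H + (0, -7.6) = (-49.20, -7.600). On A1, H sits at bearing 90° from U; a 98° counterclockwise sweep puts B at bearing 188°, so B = U + 7.6·(cos 188°, sin 188°) = (-56.73, -8.658). A1 meets BZ tangentially, so UB is at right angles to BZ, so BZ runs along (−sin 188°, cos 188°); with |BZ| = 24.8, Z = (-53.27, -33.22). Then |JZ| = |Z − J| = 62.78.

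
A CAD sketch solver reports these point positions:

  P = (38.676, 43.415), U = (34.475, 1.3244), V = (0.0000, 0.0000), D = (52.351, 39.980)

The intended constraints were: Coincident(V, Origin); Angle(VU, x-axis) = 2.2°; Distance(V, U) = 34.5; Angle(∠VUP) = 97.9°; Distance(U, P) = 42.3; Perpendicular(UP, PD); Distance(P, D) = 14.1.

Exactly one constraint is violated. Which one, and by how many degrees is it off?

Perpendicular(UP, PD) — off by 8.40°.

V = (0.00, 0.00) ✓; VU at 2.200° ✓; |VU| = 34.50 ✓; ∠VUP = 97.90° ✓; |UP| = 42.30 ✓; ∠(UP, PD) = 98.40° ✗; |PD| = 14.10 ✓.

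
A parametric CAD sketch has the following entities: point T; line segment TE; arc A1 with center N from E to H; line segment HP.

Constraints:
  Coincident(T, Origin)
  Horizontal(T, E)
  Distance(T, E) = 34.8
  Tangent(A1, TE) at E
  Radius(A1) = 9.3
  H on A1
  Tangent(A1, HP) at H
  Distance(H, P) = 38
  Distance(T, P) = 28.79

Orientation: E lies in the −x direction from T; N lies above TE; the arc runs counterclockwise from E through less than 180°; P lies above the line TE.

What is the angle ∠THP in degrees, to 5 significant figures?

48.776°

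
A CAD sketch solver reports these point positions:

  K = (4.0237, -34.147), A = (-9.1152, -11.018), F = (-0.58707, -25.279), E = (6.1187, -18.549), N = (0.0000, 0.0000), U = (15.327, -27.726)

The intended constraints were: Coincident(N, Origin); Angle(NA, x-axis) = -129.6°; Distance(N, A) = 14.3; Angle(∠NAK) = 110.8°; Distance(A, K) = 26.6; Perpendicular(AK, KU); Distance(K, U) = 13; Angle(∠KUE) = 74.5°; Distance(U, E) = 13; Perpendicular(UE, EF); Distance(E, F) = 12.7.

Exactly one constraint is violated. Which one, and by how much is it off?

Distance(E, F) = 12.7 — off by 3.20.

N = (0.00, 0.00) ✓; NA at -129.6° ✓; |NA| = 14.30 ✓; ∠NAK = 110.8° ✓; |AK| = 26.60 ✓; ∠(AK, KU) = 90.00° ✓; |KU| = 13.00 ✓; ∠KUE = 74.50° ✓; |UE| = 13.00 ✓; ∠(UE, EF) = 90.01° ✓; |EF| = 9.501 ✗.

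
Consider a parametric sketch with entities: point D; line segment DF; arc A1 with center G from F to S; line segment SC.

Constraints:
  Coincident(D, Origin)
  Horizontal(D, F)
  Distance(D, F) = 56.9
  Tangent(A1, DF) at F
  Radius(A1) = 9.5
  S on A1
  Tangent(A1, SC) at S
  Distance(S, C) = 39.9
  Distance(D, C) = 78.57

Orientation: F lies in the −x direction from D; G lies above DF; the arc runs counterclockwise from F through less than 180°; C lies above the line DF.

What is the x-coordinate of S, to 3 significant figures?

-47.9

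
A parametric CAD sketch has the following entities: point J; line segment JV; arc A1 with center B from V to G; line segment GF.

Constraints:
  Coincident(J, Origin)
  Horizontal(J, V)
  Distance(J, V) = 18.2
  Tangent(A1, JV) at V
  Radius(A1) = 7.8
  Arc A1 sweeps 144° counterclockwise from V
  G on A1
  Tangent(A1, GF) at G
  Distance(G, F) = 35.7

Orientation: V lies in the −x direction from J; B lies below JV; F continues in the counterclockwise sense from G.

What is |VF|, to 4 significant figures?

42.68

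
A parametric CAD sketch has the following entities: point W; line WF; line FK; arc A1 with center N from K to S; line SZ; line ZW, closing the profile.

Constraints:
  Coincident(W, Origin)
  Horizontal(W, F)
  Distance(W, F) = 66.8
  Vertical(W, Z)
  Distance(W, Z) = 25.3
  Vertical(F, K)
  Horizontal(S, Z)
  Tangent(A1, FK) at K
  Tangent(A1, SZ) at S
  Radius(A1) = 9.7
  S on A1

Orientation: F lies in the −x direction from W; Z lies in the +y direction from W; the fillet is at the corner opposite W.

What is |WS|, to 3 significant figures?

62.5

The virtual corner opposite W is at (-66.8, 25.3). Tangency of A1 to FK means the radius NK is perpendicular to FK and tangency of A1 to SZ means the radius NS is perpendicular to SZ, with radius 9.7, so the center N sits 9.7 in from both sides at N = (-57.1, 15.6). That places the tangent points at K = (-66.8, 15.6) on FK and S = (-57.1, 25.3) on SZ. Then |WS| = |S − W| = 62.5.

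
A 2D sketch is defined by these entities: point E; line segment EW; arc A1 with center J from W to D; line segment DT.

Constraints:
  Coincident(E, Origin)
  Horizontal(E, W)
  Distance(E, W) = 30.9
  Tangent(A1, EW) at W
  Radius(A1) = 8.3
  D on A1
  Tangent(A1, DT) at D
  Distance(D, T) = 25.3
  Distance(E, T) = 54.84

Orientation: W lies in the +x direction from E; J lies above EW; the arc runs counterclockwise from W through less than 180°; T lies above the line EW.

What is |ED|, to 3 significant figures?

39.4

Checks: |EW| = 30.90 ✓; ∠(JW, WE) = 90.00° ✓; |JD| = 8.300 ✓; ∠(JD, DT) = 90.00° ✓; |DT| = 25.30 ✓; |ET| = 54.84 ✓.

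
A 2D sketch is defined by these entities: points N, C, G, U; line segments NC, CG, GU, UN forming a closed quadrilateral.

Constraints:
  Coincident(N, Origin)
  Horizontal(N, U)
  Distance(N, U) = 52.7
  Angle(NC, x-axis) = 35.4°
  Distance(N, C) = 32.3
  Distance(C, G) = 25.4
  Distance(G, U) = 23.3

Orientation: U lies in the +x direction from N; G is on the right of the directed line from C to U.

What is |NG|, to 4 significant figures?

30.95

N is at the origin; N and U share the same y with |NU| = 52.7 and U in +x, so U = (52.7, 0). NC runs at 35.4° with |NC| = 32.3, so C = (26.33, 18.71). G is determined by |CG| = 25.4 and |GU| = 23.3 together: it lies at the intersection of circle(C, 25.4) and circle(U, 23.3). With |CU| = 32.33, the foot of the radical line on CU is 17.75 from C and the perpendicular offset is √(25.4² − 17.75²) = 18.17. Taking the right-of-CU solution: G = (30.29, -6.378).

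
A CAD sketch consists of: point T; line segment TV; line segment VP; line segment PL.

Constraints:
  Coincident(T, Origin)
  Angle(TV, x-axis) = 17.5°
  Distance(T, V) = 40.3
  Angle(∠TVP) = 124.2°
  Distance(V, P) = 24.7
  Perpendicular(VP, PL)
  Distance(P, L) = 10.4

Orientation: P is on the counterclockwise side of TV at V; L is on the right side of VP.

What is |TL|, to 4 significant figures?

64.46

∠TVP = 124.2°, so VP runs at 17.5° + (180° − 124.2°) = 73.30° from the x-axis; with |VP| = 24.7, P = V + 24.7·(cos 73.30°, sin 73.30°) = (45.53, 35.78). VP ⟂ PL; with |PL| = 10.4 on the right of VP, L = P + 10.4·(0.9578, -0.2874) = (55.49, 32.79). Then |TL| = |L − T| = 64.46.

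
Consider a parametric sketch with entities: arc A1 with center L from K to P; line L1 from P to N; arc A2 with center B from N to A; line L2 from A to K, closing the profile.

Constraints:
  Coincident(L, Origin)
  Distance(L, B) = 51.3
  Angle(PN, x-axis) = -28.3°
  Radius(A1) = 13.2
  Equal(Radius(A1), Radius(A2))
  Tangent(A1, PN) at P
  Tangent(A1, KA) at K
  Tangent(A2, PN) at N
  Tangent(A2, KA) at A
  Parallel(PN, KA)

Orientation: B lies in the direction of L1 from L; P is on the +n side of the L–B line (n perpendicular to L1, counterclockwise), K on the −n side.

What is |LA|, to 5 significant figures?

52.971

The slot axis is L1's direction at -28.3°, so u = (cos -28.3°, sin -28.3°) = (0.88048, -0.47409) and n = (−sin -28.3°, cos -28.3°) = (0.47409, 0.88048). L is at the origin and B lies 51.3 along u from L, so B = 51.3·u = (45.168, -24.321). Tangency of A1 to both parallel lines with radius 13.2 puts P and K at L ± 13.2·n: P = (6.2580, 11.622), K = (-6.2580, -11.622). Equal radii place N and A the same way about B: N = B + 13.2·n = (51.426, -12.698), A = B − 13.2·n = (38.911, -35.943). Then |LA| = |A − L| = 52.971.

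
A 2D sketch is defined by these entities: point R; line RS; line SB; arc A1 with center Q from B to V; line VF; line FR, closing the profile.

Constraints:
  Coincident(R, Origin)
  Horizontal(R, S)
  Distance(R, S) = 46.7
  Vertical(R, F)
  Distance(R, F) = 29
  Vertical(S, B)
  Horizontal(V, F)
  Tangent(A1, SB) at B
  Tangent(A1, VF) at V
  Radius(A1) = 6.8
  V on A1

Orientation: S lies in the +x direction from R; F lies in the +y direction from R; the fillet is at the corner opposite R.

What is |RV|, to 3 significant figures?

49.3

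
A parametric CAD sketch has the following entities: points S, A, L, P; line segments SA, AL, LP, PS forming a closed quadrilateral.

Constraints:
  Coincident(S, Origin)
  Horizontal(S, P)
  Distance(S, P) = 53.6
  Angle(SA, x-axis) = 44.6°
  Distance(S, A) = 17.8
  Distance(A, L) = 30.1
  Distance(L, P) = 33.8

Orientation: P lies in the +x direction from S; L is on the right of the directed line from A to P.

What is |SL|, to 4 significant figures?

28.26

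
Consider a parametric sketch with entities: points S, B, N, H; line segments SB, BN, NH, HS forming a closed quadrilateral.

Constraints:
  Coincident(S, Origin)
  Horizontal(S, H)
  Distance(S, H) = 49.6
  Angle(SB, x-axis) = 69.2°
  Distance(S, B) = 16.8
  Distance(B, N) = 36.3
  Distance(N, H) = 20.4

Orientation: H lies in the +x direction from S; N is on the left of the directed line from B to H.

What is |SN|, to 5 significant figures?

46.196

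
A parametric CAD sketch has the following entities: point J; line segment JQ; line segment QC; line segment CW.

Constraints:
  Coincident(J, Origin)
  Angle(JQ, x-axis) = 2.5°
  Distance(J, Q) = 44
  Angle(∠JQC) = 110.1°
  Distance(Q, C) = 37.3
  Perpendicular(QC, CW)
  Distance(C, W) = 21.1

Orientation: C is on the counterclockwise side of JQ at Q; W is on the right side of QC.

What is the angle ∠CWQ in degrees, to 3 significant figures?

60.5°

J is at the origin; JQ runs at 2.5° with length 44.0, so Q = 44.0·(cos 2.5°, sin 2.5°) = (44.0, 1.92). ∠JQC = 110.1°, so QC runs at 2.5° + (180° − 110.1°) = 72.4° from the x-axis; with |QC| = 37.3, C = Q + 37.3·(cos 72.4°, sin 72.4°) = (55.2, 37.5). The perpendicularity gives CW at right angles to QC; with |CW| = 21.1 on the right of QC, W = C + 21.1·(0.953, -0.302) = (75.3, 31.1). Then cos ∠CWQ = WC·WQ / (|WC||WQ|), giving 60.5°.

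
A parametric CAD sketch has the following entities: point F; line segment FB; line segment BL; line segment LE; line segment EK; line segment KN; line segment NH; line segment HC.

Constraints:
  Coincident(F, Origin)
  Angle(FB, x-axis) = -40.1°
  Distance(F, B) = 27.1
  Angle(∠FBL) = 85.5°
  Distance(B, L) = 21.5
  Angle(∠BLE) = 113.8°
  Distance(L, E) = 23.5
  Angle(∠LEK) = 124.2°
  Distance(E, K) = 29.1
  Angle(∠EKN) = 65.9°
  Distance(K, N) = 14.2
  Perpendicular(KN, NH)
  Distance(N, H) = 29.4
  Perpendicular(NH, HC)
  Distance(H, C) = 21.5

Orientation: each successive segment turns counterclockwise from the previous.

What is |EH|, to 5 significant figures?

3.6629

∠EKN = 65.9° gives KN at -69.500° from the x-axis; with |KN| = 14.2, N = (-2.7871, 8.7798). KN is perpendicular to NH, so NH runs at 20.500°; with |NH| = 29.4, H = (24.751, 19.076). Then |EH| = |H − E| = 3.6629.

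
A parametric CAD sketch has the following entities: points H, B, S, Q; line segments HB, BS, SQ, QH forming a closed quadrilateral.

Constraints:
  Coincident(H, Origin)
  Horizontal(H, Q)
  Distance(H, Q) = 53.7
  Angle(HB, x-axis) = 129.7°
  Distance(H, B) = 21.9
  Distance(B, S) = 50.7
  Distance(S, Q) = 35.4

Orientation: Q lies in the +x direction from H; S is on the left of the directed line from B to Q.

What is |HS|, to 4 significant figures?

46.10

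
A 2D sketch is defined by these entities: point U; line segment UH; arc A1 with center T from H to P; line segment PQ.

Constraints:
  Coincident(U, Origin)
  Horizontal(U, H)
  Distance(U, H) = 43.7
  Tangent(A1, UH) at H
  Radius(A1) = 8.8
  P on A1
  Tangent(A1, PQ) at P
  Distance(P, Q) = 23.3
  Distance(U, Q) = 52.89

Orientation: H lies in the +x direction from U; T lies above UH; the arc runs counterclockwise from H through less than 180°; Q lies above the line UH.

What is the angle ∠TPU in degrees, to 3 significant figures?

13.2°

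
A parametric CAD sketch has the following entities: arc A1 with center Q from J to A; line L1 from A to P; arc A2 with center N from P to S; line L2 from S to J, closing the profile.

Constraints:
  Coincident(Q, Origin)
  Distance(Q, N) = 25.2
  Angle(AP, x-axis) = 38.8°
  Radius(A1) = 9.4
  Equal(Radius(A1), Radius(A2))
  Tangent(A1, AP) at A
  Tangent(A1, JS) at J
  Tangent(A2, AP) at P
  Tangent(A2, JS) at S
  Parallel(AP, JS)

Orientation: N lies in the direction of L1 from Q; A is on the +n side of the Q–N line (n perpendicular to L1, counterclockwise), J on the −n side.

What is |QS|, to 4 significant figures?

26.90

Tangency of A1 to both parallel lines with radius 9.4 puts A and J at Q ± 9.4·n: A = (-5.890, 7.326), J = (5.890, -7.326). Equal radii place P and S the same way about N: P = N + 9.4·n = (13.75, 23.12), S = N − 9.4·n = (25.53, 8.465). Then |QS| = |S − Q| = 26.90.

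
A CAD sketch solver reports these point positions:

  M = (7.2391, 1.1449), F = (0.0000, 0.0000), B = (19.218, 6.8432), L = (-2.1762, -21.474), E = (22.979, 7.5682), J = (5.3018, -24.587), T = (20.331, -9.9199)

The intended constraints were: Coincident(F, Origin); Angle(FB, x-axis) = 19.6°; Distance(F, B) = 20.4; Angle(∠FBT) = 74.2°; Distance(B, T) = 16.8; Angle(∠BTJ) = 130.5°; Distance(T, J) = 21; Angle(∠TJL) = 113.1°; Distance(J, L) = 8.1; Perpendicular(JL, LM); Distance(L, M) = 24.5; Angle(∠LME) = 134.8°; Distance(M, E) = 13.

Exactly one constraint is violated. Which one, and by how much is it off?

Distance(M, E) = 13 — off by 4.00.

F = (0.00, 0.00) ✓; FB at 19.60° ✓; |FB| = 20.40 ✓; ∠FBT = 74.20° ✓; |BT| = 16.80 ✓; ∠BTJ = 130.5° ✓; |TJ| = 21.00 ✓; ∠TJL = 113.1° ✓; |JL| = 8.100 ✓; ∠(JL, LM) = 90.00° ✓; |LM| = 24.50 ✓; ∠LME = 134.8° ✓; |ME| = 17.00 ✗.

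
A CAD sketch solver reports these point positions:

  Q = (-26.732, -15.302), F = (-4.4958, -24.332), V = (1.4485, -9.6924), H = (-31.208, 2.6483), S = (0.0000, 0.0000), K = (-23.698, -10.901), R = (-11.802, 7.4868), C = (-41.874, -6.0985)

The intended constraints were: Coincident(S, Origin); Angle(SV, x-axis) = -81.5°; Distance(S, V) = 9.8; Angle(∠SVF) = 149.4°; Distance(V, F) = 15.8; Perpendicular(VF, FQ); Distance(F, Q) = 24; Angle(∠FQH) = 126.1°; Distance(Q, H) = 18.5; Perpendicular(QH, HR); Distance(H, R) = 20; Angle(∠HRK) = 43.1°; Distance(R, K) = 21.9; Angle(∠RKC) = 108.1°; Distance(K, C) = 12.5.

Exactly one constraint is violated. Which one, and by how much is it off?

Distance(K, C) = 12.5 — off by 6.30.

S = (0.00, 0.00) ✓; SV at -81.50° ✓; |SV| = 9.800 ✓; ∠SVF = 149.4° ✓; |VF| = 15.80 ✓; ∠(VF, FQ) = 90.00° ✓; |FQ| = 24.00 ✓; ∠FQH = 126.1° ✓; |QH| = 18.50 ✓; ∠(QH, HR) = 90.00° ✓; |HR| = 20.00 ✓; ∠HRK = 43.10° ✓; |RK| = 21.90 ✓; ∠RKC = 108.1° ✓; |KC| = 18.80 ✗.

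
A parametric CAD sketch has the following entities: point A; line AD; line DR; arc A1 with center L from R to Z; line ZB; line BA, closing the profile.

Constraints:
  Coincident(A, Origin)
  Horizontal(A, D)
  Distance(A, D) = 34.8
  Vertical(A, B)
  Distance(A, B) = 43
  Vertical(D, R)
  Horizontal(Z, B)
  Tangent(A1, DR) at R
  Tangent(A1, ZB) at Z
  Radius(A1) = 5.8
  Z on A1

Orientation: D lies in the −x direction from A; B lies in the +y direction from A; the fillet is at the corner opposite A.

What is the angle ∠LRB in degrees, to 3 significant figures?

9.46°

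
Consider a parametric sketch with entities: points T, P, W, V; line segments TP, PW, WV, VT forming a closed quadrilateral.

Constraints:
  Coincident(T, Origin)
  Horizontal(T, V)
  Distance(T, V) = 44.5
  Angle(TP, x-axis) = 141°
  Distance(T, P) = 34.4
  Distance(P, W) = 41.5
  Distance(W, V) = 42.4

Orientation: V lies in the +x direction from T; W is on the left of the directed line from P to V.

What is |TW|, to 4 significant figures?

32.64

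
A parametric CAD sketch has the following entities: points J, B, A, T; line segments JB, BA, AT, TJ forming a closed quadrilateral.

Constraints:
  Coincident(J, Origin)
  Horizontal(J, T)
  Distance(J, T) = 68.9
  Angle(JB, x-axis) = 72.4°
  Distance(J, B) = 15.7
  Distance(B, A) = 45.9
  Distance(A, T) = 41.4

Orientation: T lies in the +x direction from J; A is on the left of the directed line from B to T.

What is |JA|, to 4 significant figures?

57.76

Checks: JB at 72.40° ✓; |BA| = 45.90 ✓; |AT| = 41.40 ✓.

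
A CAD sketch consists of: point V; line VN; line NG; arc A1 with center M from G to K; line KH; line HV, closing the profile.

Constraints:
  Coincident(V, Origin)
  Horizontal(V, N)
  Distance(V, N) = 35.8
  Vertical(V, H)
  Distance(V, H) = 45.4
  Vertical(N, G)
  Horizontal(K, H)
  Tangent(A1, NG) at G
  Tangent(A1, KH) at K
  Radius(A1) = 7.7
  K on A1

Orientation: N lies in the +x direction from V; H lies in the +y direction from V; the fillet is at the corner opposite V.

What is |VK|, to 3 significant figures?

53.4

The virtual corner opposite V is at (35.8, 45.4). Since A1 is tangent to NG there, MG ⟂ NG and the tangent condition forces MK to be normal to KH, with radius 7.7, so the center M sits 7.7 in from both sides at M = (28.1, 37.7). That places the tangent points at G = (35.8, 37.7) on NG and K = (28.1, 45.4) on KH. Then |VK| = |K − V| = 53.4.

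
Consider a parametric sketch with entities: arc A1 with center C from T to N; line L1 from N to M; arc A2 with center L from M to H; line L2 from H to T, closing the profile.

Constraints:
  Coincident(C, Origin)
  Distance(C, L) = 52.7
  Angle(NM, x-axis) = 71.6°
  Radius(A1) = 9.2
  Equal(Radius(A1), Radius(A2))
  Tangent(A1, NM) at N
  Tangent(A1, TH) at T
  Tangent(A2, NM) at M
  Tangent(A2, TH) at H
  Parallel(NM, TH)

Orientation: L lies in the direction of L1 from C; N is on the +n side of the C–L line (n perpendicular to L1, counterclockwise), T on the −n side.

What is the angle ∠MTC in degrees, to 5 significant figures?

70.754°

The slot axis is L1's direction at 71.6°, so u = (cos 71.6°, sin 71.6°) = (0.31565, 0.94888) and n = (−sin 71.6°, cos 71.6°) = (-0.94888, 0.31565). C is at the origin and L lies 52.7 along u from C, so L = 52.7·u = (16.635, 50.006). Tangency of A1 to both parallel lines with radius 9.2 puts N and T at C ± 9.2·n: N = (-8.7297, 2.9040), T = (8.7297, -2.9040). Equal radii place M and H the same way about L: M = L + 9.2·n = (7.9050, 52.910), H = L − 9.2·n = (25.364, 47.102). Then cos ∠MTC = TM·TC / (|TM||TC|), giving 70.754°.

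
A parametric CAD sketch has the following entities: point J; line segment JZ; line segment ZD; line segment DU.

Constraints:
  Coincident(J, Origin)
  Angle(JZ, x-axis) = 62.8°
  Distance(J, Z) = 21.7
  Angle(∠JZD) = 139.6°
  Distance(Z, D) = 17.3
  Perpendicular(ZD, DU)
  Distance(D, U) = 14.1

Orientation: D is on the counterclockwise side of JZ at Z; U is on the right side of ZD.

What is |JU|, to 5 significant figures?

44.016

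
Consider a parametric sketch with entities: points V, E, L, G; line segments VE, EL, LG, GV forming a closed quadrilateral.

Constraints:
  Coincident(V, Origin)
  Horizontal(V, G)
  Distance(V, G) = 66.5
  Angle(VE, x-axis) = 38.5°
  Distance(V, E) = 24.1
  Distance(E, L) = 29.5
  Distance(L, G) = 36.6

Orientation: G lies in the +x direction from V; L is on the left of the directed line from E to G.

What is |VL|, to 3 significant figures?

53.4

Checks: |EL| = 29.50 ✓; |LG| = 36.60 ✓.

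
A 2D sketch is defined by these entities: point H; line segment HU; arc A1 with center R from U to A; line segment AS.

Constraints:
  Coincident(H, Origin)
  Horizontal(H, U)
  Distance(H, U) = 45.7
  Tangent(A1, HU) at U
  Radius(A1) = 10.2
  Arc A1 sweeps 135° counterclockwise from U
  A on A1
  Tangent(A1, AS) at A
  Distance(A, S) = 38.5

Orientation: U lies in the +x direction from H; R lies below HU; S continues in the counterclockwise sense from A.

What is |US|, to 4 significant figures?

48.92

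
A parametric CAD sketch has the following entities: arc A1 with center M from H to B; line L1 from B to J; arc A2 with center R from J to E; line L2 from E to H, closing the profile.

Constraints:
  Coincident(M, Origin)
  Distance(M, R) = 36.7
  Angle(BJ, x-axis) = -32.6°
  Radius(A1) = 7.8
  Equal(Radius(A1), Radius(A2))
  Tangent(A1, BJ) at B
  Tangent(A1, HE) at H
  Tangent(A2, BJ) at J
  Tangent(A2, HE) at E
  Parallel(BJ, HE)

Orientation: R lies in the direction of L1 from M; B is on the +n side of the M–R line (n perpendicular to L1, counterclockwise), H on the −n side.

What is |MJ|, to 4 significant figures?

37.52

The slot axis is L1's direction at -32.6°, so u = (cos -32.6°, sin -32.6°) = (0.8425, -0.5388) and n = (−sin -32.6°, cos -32.6°) = (0.5388, 0.8425). M is at the origin and R lies 36.7 along u from M, so R = 36.7·u = (30.92, -19.77). Tangency of A1 to both parallel lines with radius 7.8 puts B and H at M ± 7.8·n: B = (4.202, 6.571), H = (-4.202, -6.571). Equal radii place J and E the same way about R: J = R + 7.8·n = (35.12, -13.20), E = R − 7.8·n = (26.72, -26.34). Then |MJ| = |J − M| = 37.52.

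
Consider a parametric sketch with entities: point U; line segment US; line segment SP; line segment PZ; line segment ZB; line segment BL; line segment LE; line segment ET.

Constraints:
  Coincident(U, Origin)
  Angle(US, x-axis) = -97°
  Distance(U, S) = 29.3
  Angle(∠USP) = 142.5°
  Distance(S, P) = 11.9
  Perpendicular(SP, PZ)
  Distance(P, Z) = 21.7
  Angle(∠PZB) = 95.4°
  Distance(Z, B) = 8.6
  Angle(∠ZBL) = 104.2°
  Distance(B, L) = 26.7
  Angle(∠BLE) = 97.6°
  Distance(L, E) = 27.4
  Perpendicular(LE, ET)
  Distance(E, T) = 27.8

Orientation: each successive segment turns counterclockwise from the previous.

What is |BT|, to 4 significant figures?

30.96

U is at the origin; US runs at -97.0° with length 29.3, so S = (-3.571, -29.08). ∠USP = 142.5° gives SP at -59.50° from the x-axis; with |SP| = 11.9, P = (2.469, -39.33). SP ⟂ PZ, so PZ runs at 30.50°; with |PZ| = 21.7, Z = (21.17, -28.32). ∠PZB = 95.4° gives ZB at 115.1° from the x-axis; with |ZB| = 8.6, B = (17.52, -20.53). ∠ZBL = 104.2° gives BL at -169.1° from the x-axis; with |BL| = 26.7, L = (-8.700, -25.58). ∠BLE = 97.6° gives LE at -86.70° from the x-axis; with |LE| = 27.4, E = (-7.123, -52.94). The perpendicularity gives ET at right angles to LE, so ET runs at 3.300°; with |ET| = 27.8, T = (20.63, -51.34). Then |BT| = |T − B| = 30.96.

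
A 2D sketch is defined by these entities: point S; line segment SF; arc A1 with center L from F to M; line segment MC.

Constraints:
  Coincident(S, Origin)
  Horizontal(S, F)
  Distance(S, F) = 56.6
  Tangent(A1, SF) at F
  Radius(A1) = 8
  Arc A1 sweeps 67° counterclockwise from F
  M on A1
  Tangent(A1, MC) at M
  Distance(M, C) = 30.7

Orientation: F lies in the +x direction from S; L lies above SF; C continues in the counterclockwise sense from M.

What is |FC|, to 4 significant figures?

38.37

On A1, F sits at bearing -90° from L; a 67° counterclockwise sweep puts M at bearing -23°, so M = L + 8.0·(cos -23°, sin -23°) = (63.96, 4.874). The tangent condition forces LM to be normal to MC, so MC runs along (−sin -23°, cos -23°); with |MC| = 30.7, C = (75.96, 33.13). Then |FC| = |C − F| = 38.37.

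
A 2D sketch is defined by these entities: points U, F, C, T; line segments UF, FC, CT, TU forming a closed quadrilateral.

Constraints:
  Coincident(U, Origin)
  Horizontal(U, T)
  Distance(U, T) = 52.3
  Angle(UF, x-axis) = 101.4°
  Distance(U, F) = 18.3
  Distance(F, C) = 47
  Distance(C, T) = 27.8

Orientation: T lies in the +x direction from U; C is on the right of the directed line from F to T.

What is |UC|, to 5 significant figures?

33.197

Checks: U = (0.00, 0.00) ✓; |FC| = 47.00 ✓; |CT| = 27.80 ✓.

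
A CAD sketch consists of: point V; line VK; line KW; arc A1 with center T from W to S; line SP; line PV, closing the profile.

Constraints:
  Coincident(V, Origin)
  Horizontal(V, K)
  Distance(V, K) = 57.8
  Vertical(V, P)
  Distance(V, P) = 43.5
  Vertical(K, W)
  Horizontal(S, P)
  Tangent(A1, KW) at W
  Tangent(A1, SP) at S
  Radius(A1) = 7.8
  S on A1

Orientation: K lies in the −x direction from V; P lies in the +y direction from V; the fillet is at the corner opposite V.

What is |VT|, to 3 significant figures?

61.4

V and P share the same x with |VP| = 43.5 and P on the +y side, so P = (0.00, 43.5). The virtual corner opposite V is at (-57.8, 43.5). Tangency of A1 to KW means the radius TW is perpendicular to KW and A1 meets SP tangentially, so TS is at right angles to SP, with radius 7.8, so the center T sits 7.8 in from both sides at T = (-50.0, 35.7). Then |VT| = |T − V| = 61.4.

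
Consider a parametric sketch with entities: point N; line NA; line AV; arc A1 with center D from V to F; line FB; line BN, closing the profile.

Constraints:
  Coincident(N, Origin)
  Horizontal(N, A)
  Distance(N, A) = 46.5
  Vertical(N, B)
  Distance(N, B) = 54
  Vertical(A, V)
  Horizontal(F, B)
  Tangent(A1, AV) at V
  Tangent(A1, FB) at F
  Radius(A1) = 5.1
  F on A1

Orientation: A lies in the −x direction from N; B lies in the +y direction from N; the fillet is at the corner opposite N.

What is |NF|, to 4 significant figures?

68.04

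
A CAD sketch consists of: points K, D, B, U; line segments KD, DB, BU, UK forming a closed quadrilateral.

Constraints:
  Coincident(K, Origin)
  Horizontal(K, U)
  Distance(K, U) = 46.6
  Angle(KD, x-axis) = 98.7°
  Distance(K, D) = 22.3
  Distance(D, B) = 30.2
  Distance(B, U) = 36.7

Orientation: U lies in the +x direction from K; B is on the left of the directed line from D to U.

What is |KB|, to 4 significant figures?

39.64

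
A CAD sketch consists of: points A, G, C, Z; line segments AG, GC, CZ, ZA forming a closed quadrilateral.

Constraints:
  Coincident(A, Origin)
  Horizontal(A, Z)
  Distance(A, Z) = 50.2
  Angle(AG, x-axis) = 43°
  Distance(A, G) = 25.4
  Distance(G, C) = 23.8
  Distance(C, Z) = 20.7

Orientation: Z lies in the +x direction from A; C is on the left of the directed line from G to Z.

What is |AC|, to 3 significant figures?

46.4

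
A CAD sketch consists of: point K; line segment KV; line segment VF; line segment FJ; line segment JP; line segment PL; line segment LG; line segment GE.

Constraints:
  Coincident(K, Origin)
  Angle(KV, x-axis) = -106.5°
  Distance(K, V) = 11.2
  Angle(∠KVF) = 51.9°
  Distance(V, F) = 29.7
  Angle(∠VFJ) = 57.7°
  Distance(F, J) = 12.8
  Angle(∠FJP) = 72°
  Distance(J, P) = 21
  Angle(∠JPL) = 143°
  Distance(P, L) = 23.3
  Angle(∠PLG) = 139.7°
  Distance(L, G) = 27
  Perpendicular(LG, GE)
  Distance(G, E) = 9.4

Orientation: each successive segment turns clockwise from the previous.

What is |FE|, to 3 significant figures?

44.3

∠PLG = 139.7° gives LG at 178° from the x-axis; with |LG| = 27.0, G = (-58.3, -19.5). LG ⟂ GE, so GE runs at 87.8°; with |GE| = 9.4, E = (-58.0, -10.1). Then |FE| = |E − F| = 44.3.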